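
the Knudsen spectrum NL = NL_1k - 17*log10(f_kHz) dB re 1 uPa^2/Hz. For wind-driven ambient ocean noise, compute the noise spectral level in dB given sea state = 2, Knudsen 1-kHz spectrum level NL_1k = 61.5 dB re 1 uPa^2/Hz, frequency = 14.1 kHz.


NL = NL_1k - 17*log10(f_kHz) = 61.5 - 17*log10(14.1) = 61.5 - (19.54) = 41.96

41.96 dB


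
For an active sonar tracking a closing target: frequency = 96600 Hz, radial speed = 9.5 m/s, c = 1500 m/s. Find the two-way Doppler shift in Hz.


1223.6 Hz


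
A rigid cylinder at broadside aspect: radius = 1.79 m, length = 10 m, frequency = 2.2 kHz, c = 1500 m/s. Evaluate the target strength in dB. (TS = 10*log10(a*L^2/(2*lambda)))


lambda = 1500/2200 = 0.68182 m
TS = 10*log10(1.79*10^2/(2*0.68182)) = 21.18

21.18 dB


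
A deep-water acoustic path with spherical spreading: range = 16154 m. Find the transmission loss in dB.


84.17 dB


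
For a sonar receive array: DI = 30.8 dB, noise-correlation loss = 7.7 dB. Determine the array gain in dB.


AG = DI - L_corr = 30.8 - 7.7 = 23.1

23.1 dB


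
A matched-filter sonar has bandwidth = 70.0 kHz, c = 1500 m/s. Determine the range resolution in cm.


dR = c/(2*BW) = 1500 / (2 * 70.0e3) = 0.0107 m = 1.07 cm

1.07 cm


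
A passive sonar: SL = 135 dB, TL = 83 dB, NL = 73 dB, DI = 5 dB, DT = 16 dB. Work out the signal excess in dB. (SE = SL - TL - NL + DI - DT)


SE = SL - TL - NL + DI - DT = 135 - 83 - 73 + 5 - 16 = -32

-32 dB


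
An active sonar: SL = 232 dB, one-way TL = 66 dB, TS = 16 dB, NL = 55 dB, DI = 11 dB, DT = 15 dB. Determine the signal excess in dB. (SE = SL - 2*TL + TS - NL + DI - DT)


SE = SL - 2*TL + TS - NL + DI - DT = 232 - 2*66 + (16) - 55 + 11 - 15 = 57

57 dB


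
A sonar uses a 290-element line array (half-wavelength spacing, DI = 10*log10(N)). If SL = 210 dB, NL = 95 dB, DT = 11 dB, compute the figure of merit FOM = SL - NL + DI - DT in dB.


Step 1: DI = 10*log10(290) = 24.62 dB
Step 2: FOM = SL - NL + DI - DT = 210 - 95 + 24.62 - 11 = 128.62

128.62 dB


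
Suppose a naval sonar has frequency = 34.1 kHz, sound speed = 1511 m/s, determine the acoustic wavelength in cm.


lambda = c/f = 1511 / 34100 = 0.0443 m = 4.43 cm

4.43 cm


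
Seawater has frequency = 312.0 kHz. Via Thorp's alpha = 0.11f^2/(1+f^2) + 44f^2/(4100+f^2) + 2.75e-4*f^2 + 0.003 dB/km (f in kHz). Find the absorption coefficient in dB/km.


69.104 dB/km


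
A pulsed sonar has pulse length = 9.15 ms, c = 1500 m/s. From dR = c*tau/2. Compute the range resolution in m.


dR = c*tau/2 = 1500 * 9.15e-3 / 2 = 6.8625

6.8625 m


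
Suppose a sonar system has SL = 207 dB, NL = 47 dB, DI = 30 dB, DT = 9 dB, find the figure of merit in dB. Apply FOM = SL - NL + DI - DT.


FOM = SL - NL + DI - DT = 207 - 47 + 30 - 9 = 181

181 dB


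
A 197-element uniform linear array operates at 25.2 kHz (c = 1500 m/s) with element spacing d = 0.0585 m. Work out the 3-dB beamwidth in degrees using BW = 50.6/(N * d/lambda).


Step 1: lambda = 1500/25200 = 0.05952 m
Step 2: d/lambda = 0.0585/0.05952 = 0.9829
Step 3: BW = 50.6/(N * d/lambda) = 50.6/(197 * 0.9829) = 0.26

0.26 deg


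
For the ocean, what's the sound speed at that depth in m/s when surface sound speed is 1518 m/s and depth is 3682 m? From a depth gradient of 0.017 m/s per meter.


1580.594 m/s


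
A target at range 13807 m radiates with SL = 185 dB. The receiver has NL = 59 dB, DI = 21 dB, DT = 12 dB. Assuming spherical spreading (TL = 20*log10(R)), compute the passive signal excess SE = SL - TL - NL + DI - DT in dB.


Step 1: TL = 20*log10(13807) = 82.8 dB
Step 2: SE = 185 - 82.8 - 59 + 21 - 12 = 52.2

52.2 dB


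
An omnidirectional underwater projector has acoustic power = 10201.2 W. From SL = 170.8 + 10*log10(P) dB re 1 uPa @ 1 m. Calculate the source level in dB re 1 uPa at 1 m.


210.89 dB


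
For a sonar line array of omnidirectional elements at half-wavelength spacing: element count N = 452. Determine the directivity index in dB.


DI = 10*log10(452) = 26.55

26.55 dB


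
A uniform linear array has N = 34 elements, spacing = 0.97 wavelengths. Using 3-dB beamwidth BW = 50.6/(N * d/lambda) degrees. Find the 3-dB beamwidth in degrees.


1.53 deg


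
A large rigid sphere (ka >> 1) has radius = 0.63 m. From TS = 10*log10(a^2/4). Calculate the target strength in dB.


-10.03 dB


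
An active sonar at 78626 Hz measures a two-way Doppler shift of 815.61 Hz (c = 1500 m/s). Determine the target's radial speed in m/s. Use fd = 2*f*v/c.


From fd = 2*f*v/c, v = c*fd/(2*f) = 1500 * 815.61 / (2*78626) = 7.78

7.78 m/s


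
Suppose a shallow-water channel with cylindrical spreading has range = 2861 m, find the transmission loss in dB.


34.57 dB


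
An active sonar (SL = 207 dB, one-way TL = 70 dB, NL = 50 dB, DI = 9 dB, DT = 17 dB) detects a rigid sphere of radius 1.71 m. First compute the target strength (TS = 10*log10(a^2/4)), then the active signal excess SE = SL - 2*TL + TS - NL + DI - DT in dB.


Step 1: TS = 10*log10(1.71^2/4) = -1.36 dB
Step 2: SE = SL - 2*TL + TS - NL + DI - DT = 207 - 2*70 + (-1.36) - 50 + 9 - 17 = 7.64

7.64 dB


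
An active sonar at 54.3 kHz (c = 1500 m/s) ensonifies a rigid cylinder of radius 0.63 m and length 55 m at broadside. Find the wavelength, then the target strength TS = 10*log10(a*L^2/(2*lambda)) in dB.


Step 1: lambda = c/f = 1500/54300 = 0.02762 m
Step 2: TS = 10*log10(a*L^2/(2*lambda)) = 10*log10(0.63*55^2/(2*0.02762)) = 45.38

45.38 dB


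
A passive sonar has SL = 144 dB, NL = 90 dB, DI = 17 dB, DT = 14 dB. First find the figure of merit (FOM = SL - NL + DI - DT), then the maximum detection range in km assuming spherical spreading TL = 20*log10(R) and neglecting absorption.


Step 1: FOM = SL - NL + DI - DT = 144 - 90 + 17 - 14 = 57 dB
Step 2: at max range FOM = TL = 20*log10(R), so R = 10^(57/20) = 707.95 m = 0.71 km

0.71 km


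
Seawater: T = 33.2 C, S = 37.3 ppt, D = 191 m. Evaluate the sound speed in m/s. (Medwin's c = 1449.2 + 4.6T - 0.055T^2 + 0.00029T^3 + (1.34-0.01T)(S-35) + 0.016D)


c = 1449.2 + 4.6*33.2 - 0.055*33.2^2 + 0.00029*33.2^3 + (1.34 - 0.01*33.2)*(37.3 - 35) + 0.016*191 = 1557.28

1557.28 m/s


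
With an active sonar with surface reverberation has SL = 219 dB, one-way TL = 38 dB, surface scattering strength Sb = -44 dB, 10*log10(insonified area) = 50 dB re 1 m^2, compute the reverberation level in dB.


RL = SL - 2*TL + Sb + 10*log10(A) = 219 - 2*38 + (-44) + 50 = 149

149 dB


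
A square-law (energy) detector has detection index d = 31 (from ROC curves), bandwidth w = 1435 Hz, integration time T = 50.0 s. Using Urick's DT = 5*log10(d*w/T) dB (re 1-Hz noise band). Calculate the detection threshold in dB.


DT = 5*log10(d*w/T) = 5*log10(31 * 1435 / 50.0) = 5*log10(889.7) = 14.75

14.75 dB


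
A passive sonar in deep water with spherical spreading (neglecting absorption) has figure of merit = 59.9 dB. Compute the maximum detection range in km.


At max range FOM = TL, so 20*log10(R) = 59.9
R = 10^(59.9/20) = 988.55 m = 0.99 km

0.99 km


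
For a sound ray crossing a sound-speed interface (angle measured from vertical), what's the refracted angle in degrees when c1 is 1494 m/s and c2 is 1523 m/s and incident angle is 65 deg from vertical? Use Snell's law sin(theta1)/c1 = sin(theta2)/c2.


sin(theta2) = (c2/c1)*sin(theta1) = (1523/1494)*sin(65 deg) = 0.9239
theta2 = arcsin(0.9239) = 67.5

67.5 deg


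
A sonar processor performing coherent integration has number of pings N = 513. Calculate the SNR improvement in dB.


27.1 dB


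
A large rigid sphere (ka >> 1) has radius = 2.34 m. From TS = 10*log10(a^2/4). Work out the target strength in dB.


TS = 10*log10(2.34^2 / 4) = 10*log10(1.3689) = 1.36

1.36 dB


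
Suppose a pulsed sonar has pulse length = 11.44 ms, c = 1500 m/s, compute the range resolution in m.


8.58 m


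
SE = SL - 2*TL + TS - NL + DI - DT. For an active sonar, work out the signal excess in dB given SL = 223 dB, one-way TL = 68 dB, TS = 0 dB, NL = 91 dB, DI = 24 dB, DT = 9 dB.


11 dB


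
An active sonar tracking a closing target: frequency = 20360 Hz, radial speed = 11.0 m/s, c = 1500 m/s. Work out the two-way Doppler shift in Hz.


fd = 2*f*v/c = 2 * 20360 * 11.0 / 1500 = 298.61

298.61 Hz


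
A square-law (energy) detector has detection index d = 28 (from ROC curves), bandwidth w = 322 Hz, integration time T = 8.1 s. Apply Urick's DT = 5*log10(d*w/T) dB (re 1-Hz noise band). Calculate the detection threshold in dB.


DT = 5*log10(d*w/T) = 5*log10(28 * 322 / 8.1) = 5*log10(1113.09) = 15.23

15.23 dB


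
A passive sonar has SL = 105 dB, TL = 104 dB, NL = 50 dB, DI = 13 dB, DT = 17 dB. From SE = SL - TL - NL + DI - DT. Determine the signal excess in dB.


SE = SL - TL - NL + DI - DT = 105 - 104 - 50 + 13 - 17 = -53

-53 dB


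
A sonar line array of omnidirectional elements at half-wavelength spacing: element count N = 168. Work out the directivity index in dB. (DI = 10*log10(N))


DI = 10*log10(168) = 22.25

22.25 dB


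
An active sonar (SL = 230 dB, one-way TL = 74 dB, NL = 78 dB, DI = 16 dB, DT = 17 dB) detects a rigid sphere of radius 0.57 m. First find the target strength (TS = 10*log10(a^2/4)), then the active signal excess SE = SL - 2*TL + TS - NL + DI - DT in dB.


Step 1: TS = 10*log10(0.57^2/4) = -10.9 dB
Step 2: SE = SL - 2*TL + TS - NL + DI - DT = 230 - 2*74 + (-10.9) - 78 + 16 - 17 = -7.9

-7.9 dB


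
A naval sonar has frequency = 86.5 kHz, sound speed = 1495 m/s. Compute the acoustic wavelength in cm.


1.73 cm


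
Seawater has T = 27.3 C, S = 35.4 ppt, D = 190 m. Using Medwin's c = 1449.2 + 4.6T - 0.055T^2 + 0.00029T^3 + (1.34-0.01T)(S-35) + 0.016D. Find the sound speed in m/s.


1543.16 m/s


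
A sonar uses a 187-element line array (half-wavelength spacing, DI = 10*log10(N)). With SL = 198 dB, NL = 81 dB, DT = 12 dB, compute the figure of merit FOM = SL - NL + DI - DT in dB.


Step 1: DI = 10*log10(187) = 22.72 dB
Step 2: FOM = SL - NL + DI - DT = 198 - 81 + 22.72 - 12 = 127.72

127.72 dB


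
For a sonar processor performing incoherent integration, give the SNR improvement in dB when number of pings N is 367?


Gain = 5*log10(367) = 12.82

12.82 dB


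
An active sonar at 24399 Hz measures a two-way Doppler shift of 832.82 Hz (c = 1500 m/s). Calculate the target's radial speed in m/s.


From fd = 2*f*v/c, v = c*fd/(2*f) = 1500 * 832.82 / (2*24399) = 25.6

25.6 m/s


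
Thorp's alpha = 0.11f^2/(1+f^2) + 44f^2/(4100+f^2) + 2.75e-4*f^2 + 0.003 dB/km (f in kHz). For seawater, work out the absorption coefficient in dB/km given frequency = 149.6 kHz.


f^2 = 22380.16
alpha = 0.11*22380.16/(1+22380.16) + 44*22380.16/(4100+22380.16) + 2.75e-4*22380.16 + 0.003 = 43.455

43.455 dB/km


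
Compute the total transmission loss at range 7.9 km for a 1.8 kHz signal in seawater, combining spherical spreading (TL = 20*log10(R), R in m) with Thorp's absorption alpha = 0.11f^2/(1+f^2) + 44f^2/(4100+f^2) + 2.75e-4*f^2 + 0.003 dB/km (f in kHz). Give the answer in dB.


Step 1 (Thorp): alpha = 0.11*3.24/(1+3.24) + 44*3.24/(4100+3.24) + 2.75e-4*3.24 + 0.003 = 0.1227 dB/km
Step 2: TL_spread = 20*log10(7900) = 77.95 dB
Step 3: TL_abs = alpha*R = 0.1227 * 7.9 = 0.97 dB
Step 4: TL_total = 77.95 + 0.97 = 78.92

78.92 dB


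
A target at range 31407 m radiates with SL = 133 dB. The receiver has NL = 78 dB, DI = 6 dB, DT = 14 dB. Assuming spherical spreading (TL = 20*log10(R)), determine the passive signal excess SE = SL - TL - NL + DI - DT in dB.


Step 1: TL = 20*log10(31407) = 89.94 dB
Step 2: SE = 133 - 89.94 - 78 + 6 - 14 = -42.94

-42.94 dB


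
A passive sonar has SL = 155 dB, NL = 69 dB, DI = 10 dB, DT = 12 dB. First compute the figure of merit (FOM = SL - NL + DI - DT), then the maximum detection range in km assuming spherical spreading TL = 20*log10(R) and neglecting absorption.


Step 1: FOM = SL - NL + DI - DT = 155 - 69 + 10 - 12 = 84 dB
Step 2: at max range FOM = TL = 20*log10(R), so R = 10^(84/20) = 15848.93 m = 15.85 km

15.85 km


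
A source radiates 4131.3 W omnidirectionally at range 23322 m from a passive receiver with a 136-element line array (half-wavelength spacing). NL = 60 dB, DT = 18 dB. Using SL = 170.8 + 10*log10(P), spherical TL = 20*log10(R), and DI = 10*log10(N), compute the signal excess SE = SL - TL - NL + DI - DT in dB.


Step 1: SL = 170.8 + 10*log10(4131.3) = 206.96 dB
Step 2: TL = 20*log10(23322) = 87.36 dB
Step 3: DI = 10*log10(136) = 21.34 dB
Step 4: SE = SL - TL - NL + DI - DT = 206.96 - 87.36 - 60 + 21.34 - 18 = 62.94

62.94 dB


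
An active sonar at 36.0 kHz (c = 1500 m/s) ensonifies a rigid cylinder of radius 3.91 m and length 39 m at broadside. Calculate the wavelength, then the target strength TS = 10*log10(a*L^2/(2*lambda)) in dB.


Step 1: lambda = c/f = 1500/36000 = 0.04167 m
Step 2: TS = 10*log10(a*L^2/(2*lambda)) = 10*log10(3.91*39^2/(2*0.04167)) = 48.53

48.53 dB


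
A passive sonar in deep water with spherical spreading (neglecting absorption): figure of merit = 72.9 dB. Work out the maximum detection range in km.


4.42 km


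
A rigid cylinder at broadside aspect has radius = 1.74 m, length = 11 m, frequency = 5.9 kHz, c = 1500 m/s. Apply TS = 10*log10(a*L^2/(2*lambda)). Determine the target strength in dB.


lambda = 1500/5900 = 0.25424 m
TS = 10*log10(1.74*11^2/(2*0.25424)) = 26.17

26.17 dB


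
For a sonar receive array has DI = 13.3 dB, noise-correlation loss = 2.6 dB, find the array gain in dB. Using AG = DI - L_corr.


AG = DI - L_corr = 13.3 - 2.6 = 10.7

10.7 dB


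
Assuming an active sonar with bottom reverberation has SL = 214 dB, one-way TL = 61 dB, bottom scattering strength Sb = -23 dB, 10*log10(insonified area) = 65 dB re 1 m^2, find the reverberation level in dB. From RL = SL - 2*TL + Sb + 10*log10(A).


RL = SL - 2*TL + Sb + 10*log10(A) = 214 - 2*61 + (-23) + 65 = 134

134 dB


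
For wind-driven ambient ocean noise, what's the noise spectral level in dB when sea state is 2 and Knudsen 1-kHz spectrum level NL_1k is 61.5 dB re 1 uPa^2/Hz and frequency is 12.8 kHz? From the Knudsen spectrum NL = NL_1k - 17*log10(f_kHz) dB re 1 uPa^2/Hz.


42.68 dB


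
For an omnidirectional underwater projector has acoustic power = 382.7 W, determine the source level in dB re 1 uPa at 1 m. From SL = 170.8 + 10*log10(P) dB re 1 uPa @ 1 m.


SL = 170.8 + 10*log10(382.7) = 170.8 + 25.83 = 196.63

196.63 dB


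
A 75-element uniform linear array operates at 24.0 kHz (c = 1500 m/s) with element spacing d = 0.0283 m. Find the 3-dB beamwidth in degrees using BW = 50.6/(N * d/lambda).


Step 1: lambda = 1500/24000 = 0.0625 m
Step 2: d/lambda = 0.0283/0.0625 = 0.4528
Step 3: BW = 50.6/(N * d/lambda) = 50.6/(75 * 0.4528) = 1.49

1.49 deg


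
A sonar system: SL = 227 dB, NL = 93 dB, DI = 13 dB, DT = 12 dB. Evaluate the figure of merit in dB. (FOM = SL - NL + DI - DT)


135 dB


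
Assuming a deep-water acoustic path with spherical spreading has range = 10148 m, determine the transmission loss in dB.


TL = 20*log10(10148) = 80.13

80.13 dB


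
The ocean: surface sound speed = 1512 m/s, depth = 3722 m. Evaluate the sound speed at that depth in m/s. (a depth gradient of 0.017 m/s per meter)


c = 1512 + 0.017 * 3722 = 1575.274

1575.274 m/s


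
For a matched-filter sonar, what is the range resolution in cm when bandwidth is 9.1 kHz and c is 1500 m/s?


dR = c/(2*BW) = 1500 / (2 * 9.1e3) = 0.0824 m = 8.24 cm

8.24 cm


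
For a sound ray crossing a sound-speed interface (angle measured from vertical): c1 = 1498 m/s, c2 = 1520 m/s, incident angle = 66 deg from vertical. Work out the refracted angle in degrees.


sin(theta2) = (c2/c1)*sin(theta1) = (1520/1498)*sin(66 deg) = 0.92696
theta2 = arcsin(0.92696) = 67.97

67.97 deg


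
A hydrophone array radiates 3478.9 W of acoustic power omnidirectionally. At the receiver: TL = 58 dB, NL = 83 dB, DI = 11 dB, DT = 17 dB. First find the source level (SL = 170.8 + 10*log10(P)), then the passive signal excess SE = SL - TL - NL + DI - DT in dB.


Step 1: SL = 170.8 + 10*log10(3478.9) = 206.21 dB
Step 2: SE = SL - TL - NL + DI - DT = 206.21 - 58 - 83 + 11 - 17 = 59.21

59.21 dB


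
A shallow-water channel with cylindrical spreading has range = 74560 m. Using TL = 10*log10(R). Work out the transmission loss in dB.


48.73 dB


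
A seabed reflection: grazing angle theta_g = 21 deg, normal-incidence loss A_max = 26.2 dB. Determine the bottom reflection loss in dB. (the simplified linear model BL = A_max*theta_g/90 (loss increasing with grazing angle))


BL = A_max * theta_g / 90 = 26.2 * 21 / 90 = 6.11

6.11 dB


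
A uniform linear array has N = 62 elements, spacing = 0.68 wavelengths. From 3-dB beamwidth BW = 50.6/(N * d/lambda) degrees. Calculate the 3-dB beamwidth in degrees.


BW = 50.6 / (62 * 0.68) = 50.6 / 42.16 = 1.2

1.2 deg


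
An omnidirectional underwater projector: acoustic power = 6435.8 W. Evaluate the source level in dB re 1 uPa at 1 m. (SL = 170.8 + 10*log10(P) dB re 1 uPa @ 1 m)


SL = 170.8 + 10*log10(6435.8) = 170.8 + 38.09 = 208.89

208.89 dB


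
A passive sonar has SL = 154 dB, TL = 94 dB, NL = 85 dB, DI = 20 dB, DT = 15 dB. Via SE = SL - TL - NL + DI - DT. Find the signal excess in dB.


-20 dB


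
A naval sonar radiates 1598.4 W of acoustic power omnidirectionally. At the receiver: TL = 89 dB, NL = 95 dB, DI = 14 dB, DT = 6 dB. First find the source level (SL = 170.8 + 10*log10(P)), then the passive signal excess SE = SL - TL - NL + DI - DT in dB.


Step 1: SL = 170.8 + 10*log10(1598.4) = 202.84 dB
Step 2: SE = SL - TL - NL + DI - DT = 202.84 - 89 - 95 + 14 - 6 = 26.84

26.84 dB


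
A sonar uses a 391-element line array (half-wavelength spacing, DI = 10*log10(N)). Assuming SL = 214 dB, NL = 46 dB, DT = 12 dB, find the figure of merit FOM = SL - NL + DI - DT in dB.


Step 1: DI = 10*log10(391) = 25.92 dB
Step 2: FOM = SL - NL + DI - DT = 214 - 46 + 25.92 - 12 = 181.92

181.92 dB


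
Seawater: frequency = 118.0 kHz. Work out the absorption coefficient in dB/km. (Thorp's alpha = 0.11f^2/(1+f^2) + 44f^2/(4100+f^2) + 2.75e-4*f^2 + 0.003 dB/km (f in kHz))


f^2 = 13924.0
alpha = 0.11*13924.0/(1+13924.0) + 44*13924.0/(4100+13924.0) + 2.75e-4*13924.0 + 0.003 = 37.933

37.933 dB/km


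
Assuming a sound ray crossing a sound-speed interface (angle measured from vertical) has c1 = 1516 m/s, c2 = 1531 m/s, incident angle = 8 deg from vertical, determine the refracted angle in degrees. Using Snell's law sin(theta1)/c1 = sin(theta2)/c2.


sin(theta2) = (c2/c1)*sin(theta1) = (1531/1516)*sin(8 deg) = 0.14055
theta2 = arcsin(0.14055) = 8.08

8.08 deg


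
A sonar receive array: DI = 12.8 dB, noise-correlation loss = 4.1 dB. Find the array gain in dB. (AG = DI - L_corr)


8.7 dB


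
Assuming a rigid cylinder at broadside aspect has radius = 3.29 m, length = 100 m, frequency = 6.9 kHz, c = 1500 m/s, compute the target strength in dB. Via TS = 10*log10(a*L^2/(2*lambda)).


lambda = 1500/6900 = 0.21739 m
TS = 10*log10(3.29*100^2/(2*0.21739)) = 48.79

48.79 dB


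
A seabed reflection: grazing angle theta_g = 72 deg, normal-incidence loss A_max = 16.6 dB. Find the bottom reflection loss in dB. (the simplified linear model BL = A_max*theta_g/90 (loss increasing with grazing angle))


13.28 dB


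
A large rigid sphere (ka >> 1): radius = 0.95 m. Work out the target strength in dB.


-6.47 dB


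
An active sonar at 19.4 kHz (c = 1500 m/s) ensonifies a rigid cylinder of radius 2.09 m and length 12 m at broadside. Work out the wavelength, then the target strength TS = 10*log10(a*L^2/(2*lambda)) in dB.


Step 1: lambda = c/f = 1500/19400 = 0.07732 m
Step 2: TS = 10*log10(a*L^2/(2*lambda)) = 10*log10(2.09*12^2/(2*0.07732)) = 32.89

32.89 dB


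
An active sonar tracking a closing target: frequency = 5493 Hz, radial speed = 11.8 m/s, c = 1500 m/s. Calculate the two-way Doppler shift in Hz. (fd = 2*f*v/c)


fd = 2*f*v/c = 2 * 5493 * 11.8 / 1500 = 86.42

86.42 Hz


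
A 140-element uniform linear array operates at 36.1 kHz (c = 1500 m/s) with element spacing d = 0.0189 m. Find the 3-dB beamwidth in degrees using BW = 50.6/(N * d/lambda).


Step 1: lambda = 1500/36100 = 0.04155 m
Step 2: d/lambda = 0.0189/0.04155 = 0.4549
Step 3: BW = 50.6/(N * d/lambda) = 50.6/(140 * 0.4549) = 0.79

0.79 deg


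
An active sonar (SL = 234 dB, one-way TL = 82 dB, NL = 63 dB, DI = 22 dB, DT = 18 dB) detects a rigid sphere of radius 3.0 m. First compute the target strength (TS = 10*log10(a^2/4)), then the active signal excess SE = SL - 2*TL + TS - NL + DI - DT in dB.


Step 1: TS = 10*log10(3.0^2/4) = 3.52 dB
Step 2: SE = SL - 2*TL + TS - NL + DI - DT = 234 - 2*82 + (3.52) - 63 + 22 - 18 = 14.52

14.52 dB


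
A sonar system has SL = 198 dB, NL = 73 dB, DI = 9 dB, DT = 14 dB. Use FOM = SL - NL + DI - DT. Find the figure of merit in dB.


120 dB


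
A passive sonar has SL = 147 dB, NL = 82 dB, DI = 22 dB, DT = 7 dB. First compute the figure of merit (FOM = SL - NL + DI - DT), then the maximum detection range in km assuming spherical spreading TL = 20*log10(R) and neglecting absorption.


Step 1: FOM = SL - NL + DI - DT = 147 - 82 + 22 - 7 = 80 dB
Step 2: at max range FOM = TL = 20*log10(R), so R = 10^(80/20) = 10000.0 m = 10.0 km

10.0 km


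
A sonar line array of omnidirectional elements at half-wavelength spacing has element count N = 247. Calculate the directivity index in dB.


23.93 dB


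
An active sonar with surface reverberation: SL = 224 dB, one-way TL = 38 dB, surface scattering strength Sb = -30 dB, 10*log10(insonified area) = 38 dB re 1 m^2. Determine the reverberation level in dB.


RL = SL - 2*TL + Sb + 10*log10(A) = 224 - 2*38 + (-30) + 38 = 156

156 dB


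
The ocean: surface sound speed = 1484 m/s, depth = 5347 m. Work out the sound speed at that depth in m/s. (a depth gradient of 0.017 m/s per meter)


1574.899 m/s


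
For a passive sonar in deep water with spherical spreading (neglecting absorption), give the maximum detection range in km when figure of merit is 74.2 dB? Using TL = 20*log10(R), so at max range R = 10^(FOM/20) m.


At max range FOM = TL, so 20*log10(R) = 74.2
R = 10^(74.2/20) = 5128.61 m = 5.13 km

5.13 km


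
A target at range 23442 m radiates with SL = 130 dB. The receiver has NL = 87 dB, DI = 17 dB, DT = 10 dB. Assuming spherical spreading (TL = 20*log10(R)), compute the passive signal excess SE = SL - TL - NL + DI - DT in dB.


Step 1: TL = 20*log10(23442) = 87.4 dB
Step 2: SE = 130 - 87.4 - 87 + 17 - 10 = -37.4

-37.4 dB


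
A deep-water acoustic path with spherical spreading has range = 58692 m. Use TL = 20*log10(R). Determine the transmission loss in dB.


95.37 dB


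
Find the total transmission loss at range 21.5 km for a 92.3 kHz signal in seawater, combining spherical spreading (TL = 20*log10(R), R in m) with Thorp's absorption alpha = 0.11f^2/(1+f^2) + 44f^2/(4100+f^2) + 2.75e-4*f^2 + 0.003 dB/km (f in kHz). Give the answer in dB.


Step 1 (Thorp): alpha = 0.11*8519.29/(1+8519.29) + 44*8519.29/(4100+8519.29) + 2.75e-4*8519.29 + 0.003 = 32.1602 dB/km
Step 2: TL_spread = 20*log10(21500) = 86.65 dB
Step 3: TL_abs = alpha*R = 32.1602 * 21.5 = 691.44 dB
Step 4: TL_total = 86.65 + 691.44 = 778.09

778.09 dB


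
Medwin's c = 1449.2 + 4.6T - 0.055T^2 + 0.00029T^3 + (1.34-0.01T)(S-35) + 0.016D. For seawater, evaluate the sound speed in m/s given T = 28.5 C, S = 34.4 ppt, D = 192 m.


c = 1449.2 + 4.6*28.5 - 0.055*28.5^2 + 0.00029*28.5^3 + (1.34 - 0.01*28.5)*(34.4 - 35) + 0.016*192 = 1544.78

1544.78 m/s


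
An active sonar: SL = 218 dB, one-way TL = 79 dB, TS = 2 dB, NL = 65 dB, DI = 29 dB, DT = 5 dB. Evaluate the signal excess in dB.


SE = SL - 2*TL + TS - NL + DI - DT = 218 - 2*79 + (2) - 65 + 29 - 5 = 21

21 dB


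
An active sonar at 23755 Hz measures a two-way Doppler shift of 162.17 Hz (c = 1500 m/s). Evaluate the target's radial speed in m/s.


From fd = 2*f*v/c, v = c*fd/(2*f) = 1500 * 162.17 / (2*23755) = 5.12

5.12 m/s


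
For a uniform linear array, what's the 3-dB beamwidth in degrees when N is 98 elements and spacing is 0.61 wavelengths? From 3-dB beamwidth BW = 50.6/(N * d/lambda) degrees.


BW = 50.6 / (98 * 0.61) = 50.6 / 59.78 = 0.85

0.85 deg


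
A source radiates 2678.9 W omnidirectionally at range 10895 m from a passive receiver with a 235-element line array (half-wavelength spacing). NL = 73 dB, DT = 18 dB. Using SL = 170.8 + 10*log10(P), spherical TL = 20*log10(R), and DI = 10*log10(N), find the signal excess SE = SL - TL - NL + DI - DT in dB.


57.05 dB


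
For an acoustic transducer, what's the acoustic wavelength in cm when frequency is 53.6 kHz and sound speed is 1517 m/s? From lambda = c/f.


lambda = c/f = 1517 / 53600 = 0.0283 m = 2.83 cm

2.83 cm


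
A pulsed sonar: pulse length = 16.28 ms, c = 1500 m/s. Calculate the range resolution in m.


12.21 m


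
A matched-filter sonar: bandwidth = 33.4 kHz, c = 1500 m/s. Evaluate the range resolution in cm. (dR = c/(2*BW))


2.25 cm


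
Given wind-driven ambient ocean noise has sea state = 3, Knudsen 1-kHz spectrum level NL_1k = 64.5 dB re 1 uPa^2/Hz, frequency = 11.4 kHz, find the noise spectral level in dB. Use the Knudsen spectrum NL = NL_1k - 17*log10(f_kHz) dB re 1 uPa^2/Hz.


NL = NL_1k - 17*log10(f_kHz) = 64.5 - 17*log10(11.4) = 64.5 - (17.97) = 46.53

46.53 dB


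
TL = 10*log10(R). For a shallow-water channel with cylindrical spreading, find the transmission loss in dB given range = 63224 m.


48.01 dB


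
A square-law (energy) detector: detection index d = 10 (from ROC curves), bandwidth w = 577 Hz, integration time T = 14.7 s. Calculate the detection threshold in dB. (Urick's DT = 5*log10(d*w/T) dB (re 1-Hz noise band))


12.97 dB


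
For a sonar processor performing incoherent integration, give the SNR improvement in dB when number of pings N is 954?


Gain = 5*log10(954) = 14.9

14.9 dB


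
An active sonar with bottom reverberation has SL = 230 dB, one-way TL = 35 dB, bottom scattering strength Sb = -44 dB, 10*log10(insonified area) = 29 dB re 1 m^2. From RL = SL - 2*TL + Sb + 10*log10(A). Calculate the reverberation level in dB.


RL = SL - 2*TL + Sb + 10*log10(A) = 230 - 2*35 + (-44) + 29 = 145

145 dB


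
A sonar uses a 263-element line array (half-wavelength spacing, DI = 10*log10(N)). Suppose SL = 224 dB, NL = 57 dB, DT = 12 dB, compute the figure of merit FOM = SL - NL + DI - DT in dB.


Step 1: DI = 10*log10(263) = 24.2 dB
Step 2: FOM = SL - NL + DI - DT = 224 - 57 + 24.2 - 12 = 179.2

179.2 dB


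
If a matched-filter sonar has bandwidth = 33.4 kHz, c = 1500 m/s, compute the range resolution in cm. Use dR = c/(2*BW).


dR = c/(2*BW) = 1500 / (2 * 33.4e3) = 0.0225 m = 2.25 cm

2.25 cm


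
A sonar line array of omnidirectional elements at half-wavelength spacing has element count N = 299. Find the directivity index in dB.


24.76 dB


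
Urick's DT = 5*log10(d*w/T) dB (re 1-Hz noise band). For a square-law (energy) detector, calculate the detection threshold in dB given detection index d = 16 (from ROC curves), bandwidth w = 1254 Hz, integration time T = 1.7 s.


DT = 5*log10(d*w/T) = 5*log10(16 * 1254 / 1.7) = 5*log10(11802.35) = 20.36

20.36 dB


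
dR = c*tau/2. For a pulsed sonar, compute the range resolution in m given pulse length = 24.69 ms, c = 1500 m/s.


dR = c*tau/2 = 1500 * 24.69e-3 / 2 = 18.5175

18.5175 m


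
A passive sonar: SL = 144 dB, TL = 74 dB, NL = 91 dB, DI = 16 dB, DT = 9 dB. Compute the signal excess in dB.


SE = SL - TL - NL + DI - DT = 144 - 74 - 91 + 16 - 9 = -14

-14 dB


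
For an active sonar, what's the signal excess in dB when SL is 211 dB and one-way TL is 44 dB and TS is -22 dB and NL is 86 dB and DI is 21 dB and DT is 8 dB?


28 dB


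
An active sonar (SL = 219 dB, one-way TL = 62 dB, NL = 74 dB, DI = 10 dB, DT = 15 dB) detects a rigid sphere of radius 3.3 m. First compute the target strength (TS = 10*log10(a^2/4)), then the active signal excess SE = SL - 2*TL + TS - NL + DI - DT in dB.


Step 1: TS = 10*log10(3.3^2/4) = 4.35 dB
Step 2: SE = SL - 2*TL + TS - NL + DI - DT = 219 - 2*62 + (4.35) - 74 + 10 - 15 = 20.35

20.35 dB


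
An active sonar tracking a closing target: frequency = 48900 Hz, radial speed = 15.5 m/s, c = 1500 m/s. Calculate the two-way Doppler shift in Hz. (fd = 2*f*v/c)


1010.6 Hz


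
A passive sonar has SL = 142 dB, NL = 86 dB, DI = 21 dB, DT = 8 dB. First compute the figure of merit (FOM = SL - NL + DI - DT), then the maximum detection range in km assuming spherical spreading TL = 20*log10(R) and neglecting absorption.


Step 1: FOM = SL - NL + DI - DT = 142 - 86 + 21 - 8 = 69 dB
Step 2: at max range FOM = TL = 20*log10(R), so R = 10^(69/20) = 2818.38 m = 2.82 km

2.82 km


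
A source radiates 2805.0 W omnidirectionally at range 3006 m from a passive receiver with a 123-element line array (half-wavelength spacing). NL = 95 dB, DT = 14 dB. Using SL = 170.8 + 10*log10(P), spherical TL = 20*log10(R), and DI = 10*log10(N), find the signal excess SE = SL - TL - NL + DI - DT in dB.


Step 1: SL = 170.8 + 10*log10(2805.0) = 205.28 dB
Step 2: TL = 20*log10(3006) = 69.56 dB
Step 3: DI = 10*log10(123) = 20.9 dB
Step 4: SE = SL - TL - NL + DI - DT = 205.28 - 69.56 - 95 + 20.9 - 14 = 47.62

47.62 dB


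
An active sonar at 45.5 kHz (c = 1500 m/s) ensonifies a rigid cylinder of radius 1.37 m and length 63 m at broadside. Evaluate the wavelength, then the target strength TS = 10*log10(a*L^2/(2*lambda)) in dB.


Step 1: lambda = c/f = 1500/45500 = 0.03297 m
Step 2: TS = 10*log10(a*L^2/(2*lambda)) = 10*log10(1.37*63^2/(2*0.03297)) = 49.16

49.16 dB


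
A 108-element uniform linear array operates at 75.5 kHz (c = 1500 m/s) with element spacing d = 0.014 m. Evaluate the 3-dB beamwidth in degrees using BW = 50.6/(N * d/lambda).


Step 1: lambda = 1500/75500 = 0.01987 m
Step 2: d/lambda = 0.014/0.01987 = 0.7046
Step 3: BW = 50.6/(N * d/lambda) = 50.6/(108 * 0.7046) = 0.66

0.66 deg


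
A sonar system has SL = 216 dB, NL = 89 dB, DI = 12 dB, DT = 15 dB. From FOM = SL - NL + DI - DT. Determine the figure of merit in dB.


FOM = SL - NL + DI - DT = 216 - 89 + 12 - 15 = 124

124 dB


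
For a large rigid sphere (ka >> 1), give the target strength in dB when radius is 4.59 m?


TS = 10*log10(4.59^2 / 4) = 10*log10(5.267025) = 7.22

7.22 dB


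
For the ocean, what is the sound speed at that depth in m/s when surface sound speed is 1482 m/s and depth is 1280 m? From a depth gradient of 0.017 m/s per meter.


c = 1482 + 0.017 * 1280 = 1503.76

1503.76 m/s


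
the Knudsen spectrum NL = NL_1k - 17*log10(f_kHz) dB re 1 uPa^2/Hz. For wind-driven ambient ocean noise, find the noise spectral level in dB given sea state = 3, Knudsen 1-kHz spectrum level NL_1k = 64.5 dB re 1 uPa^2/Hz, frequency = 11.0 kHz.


NL = NL_1k - 17*log10(f_kHz) = 64.5 - 17*log10(11.0) = 64.5 - (17.7) = 46.8

46.8 dB


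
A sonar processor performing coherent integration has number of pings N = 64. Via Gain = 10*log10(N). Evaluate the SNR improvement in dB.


Gain = 10*log10(64) = 18.06

18.06 dB


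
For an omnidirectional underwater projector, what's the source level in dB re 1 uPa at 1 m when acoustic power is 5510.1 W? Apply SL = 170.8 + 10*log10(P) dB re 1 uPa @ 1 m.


SL = 170.8 + 10*log10(5510.1) = 170.8 + 37.41 = 208.21

208.21 dB


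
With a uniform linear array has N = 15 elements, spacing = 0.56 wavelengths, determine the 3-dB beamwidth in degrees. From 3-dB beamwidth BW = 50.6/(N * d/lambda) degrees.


BW = 50.6 / (15 * 0.56) = 50.6 / 8.4 = 6.02

6.02 deg


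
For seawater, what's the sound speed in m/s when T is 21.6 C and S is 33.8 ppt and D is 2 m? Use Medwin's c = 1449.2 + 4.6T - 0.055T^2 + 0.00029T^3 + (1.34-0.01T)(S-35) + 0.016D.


1524.5 m/s


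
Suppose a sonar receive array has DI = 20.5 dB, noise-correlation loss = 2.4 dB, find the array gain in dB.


18.1 dB


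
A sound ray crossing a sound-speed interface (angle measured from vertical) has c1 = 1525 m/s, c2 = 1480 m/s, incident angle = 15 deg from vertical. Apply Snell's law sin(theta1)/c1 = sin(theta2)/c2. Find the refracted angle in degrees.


14.55 deg


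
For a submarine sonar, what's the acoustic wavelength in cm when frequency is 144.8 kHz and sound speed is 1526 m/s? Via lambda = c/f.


1.05 cm


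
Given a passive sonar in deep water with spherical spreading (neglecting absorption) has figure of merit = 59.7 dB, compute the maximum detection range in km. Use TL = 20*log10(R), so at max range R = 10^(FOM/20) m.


At max range FOM = TL, so 20*log10(R) = 59.7
R = 10^(59.7/20) = 966.05 m = 0.97 km

0.97 km


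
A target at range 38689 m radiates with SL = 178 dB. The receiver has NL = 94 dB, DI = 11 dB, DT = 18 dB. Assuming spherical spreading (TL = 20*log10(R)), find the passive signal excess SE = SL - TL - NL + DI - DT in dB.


Step 1: TL = 20*log10(38689) = 91.75 dB
Step 2: SE = 178 - 91.75 - 94 + 11 - 18 = -14.75

-14.75 dB


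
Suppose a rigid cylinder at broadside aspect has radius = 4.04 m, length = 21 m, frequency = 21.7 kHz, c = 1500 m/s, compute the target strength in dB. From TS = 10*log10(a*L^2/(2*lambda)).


lambda = 1500/21700 = 0.06912 m
TS = 10*log10(4.04*21^2/(2*0.06912)) = 41.1

41.1 dB


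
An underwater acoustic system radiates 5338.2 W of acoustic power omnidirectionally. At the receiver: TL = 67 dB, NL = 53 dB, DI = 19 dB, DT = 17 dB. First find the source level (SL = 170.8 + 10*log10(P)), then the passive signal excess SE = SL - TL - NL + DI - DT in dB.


Step 1: SL = 170.8 + 10*log10(5338.2) = 208.07 dB
Step 2: SE = SL - TL - NL + DI - DT = 208.07 - 67 - 53 + 19 - 17 = 90.07

90.07 dB


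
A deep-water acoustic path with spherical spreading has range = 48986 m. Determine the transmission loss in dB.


TL = 20*log10(48986) = 93.8

93.8 dB


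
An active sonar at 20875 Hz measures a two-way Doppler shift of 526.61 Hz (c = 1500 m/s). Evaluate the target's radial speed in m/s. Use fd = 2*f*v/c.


From fd = 2*f*v/c, v = c*fd/(2*f) = 1500 * 526.61 / (2*20875) = 18.92

18.92 m/s


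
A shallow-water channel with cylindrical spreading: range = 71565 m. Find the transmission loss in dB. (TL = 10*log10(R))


TL = 10*log10(71565) = 48.55

48.55 dB


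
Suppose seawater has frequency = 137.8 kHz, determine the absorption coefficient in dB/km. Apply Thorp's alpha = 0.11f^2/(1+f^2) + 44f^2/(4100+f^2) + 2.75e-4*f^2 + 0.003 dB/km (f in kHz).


41.522 dB/km


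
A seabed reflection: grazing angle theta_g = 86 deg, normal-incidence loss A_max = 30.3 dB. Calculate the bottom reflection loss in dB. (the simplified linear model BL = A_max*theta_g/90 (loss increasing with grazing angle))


BL = A_max * theta_g / 90 = 30.3 * 86 / 90 = 28.95

28.95 dB


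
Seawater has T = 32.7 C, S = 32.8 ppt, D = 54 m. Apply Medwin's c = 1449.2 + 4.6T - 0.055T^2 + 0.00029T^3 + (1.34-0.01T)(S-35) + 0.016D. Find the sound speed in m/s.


c = 1449.2 + 4.6*32.7 - 0.055*32.7^2 + 0.00029*32.7^3 + (1.34 - 0.01*32.7)*(32.8 - 35) + 0.016*54 = 1549.58

1549.58 m/s


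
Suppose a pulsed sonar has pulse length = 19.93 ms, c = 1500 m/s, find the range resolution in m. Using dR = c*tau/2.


14.9475 m


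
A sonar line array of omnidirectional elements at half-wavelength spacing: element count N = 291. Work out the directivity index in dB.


DI = 10*log10(291) = 24.64

24.64 dB


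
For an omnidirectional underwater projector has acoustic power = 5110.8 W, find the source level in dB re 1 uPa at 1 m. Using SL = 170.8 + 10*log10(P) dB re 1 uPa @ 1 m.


SL = 170.8 + 10*log10(5110.8) = 170.8 + 37.08 = 207.88

207.88 dB


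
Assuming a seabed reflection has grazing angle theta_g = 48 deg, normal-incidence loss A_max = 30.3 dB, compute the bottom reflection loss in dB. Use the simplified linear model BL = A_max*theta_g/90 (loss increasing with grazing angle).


BL = A_max * theta_g / 90 = 30.3 * 48 / 90 = 16.16

16.16 dB


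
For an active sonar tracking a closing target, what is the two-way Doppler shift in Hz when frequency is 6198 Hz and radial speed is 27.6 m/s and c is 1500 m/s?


228.09 Hz


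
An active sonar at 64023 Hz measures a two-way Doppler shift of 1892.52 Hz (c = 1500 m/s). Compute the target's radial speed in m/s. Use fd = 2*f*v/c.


22.17 m/s


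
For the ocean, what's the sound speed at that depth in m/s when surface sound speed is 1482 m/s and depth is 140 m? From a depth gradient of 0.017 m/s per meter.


c = 1482 + 0.017 * 140 = 1484.38

1484.38 m/s


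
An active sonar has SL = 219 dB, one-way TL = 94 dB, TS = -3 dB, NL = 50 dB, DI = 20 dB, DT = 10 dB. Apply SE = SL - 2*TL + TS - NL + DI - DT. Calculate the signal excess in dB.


-12 dB


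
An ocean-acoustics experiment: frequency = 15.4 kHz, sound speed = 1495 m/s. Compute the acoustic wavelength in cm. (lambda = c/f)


lambda = c/f = 1495 / 15400 = 0.0971 m = 9.71 cm

9.71 cm


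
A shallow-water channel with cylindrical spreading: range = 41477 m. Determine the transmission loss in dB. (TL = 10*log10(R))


TL = 10*log10(41477) = 46.18

46.18 dB


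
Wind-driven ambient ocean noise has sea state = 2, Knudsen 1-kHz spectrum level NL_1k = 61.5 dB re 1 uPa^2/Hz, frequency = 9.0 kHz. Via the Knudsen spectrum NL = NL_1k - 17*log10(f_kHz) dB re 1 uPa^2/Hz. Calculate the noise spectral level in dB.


NL = NL_1k - 17*log10(f_kHz) = 61.5 - 17*log10(9.0) = 61.5 - (16.22) = 45.28

45.28 dB


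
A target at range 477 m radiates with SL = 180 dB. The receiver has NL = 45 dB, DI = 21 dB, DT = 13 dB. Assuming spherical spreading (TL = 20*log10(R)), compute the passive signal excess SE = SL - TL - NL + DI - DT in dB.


Step 1: TL = 20*log10(477) = 53.57 dB
Step 2: SE = 180 - 53.57 - 45 + 21 - 13 = 89.43

89.43 dB


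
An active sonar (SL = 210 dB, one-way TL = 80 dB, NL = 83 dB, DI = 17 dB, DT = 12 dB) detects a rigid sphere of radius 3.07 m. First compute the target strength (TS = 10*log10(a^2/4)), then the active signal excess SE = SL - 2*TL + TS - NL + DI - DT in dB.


Step 1: TS = 10*log10(3.07^2/4) = 3.72 dB
Step 2: SE = SL - 2*TL + TS - NL + DI - DT = 210 - 2*80 + (3.72) - 83 + 17 - 12 = -24.28

-24.28 dB


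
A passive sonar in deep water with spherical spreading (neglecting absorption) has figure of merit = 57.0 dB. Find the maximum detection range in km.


At max range FOM = TL, so 20*log10(R) = 57.0
R = 10^(57.0/20) = 707.95 m = 0.71 km

0.71 km


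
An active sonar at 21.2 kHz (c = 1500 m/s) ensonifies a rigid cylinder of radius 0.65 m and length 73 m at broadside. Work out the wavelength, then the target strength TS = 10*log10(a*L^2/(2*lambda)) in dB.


Step 1: lambda = c/f = 1500/21200 = 0.07075 m
Step 2: TS = 10*log10(a*L^2/(2*lambda)) = 10*log10(0.65*73^2/(2*0.07075)) = 43.89

43.89 dB


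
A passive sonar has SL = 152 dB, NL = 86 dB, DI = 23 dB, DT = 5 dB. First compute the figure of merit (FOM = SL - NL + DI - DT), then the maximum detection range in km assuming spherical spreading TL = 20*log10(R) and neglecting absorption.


Step 1: FOM = SL - NL + DI - DT = 152 - 86 + 23 - 5 = 84 dB
Step 2: at max range FOM = TL = 20*log10(R), so R = 10^(84/20) = 15848.93 m = 15.85 km

15.85 km


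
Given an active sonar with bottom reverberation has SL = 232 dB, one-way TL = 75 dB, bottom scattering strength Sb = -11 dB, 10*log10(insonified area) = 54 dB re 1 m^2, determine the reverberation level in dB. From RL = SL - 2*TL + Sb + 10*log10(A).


125 dB


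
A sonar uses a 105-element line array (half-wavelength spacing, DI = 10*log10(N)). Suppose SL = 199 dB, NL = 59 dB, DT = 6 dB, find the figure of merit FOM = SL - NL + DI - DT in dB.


Step 1: DI = 10*log10(105) = 20.21 dB
Step 2: FOM = SL - NL + DI - DT = 199 - 59 + 20.21 - 6 = 154.21

154.21 dB
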